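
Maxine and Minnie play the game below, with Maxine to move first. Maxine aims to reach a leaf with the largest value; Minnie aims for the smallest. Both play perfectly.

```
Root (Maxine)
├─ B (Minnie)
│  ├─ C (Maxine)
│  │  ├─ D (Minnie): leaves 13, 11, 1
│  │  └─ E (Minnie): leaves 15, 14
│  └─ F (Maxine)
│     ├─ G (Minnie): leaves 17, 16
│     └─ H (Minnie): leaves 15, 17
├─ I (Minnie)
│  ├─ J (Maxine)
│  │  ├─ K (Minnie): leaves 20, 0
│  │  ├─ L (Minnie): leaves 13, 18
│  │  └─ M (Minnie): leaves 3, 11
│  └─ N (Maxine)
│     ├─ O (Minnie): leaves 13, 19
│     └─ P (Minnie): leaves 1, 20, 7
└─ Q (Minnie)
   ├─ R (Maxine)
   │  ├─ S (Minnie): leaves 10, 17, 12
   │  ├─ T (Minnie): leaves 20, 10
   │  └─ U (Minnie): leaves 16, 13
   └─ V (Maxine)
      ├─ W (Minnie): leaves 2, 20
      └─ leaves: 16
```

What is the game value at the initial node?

14

D (Minnie): min(13, 11, 1) = 1
E (Minnie): min(15, 14) = 14
C (Maxine): max(1, 14) = 14
G (Minnie): min(17, 16) = 16
H (Minnie): min(15, 17) = 15
F (Maxine): max(16, 15) = 16
B (Minnie): min(14, 16) = 14
K (Minnie): min(20, 0) = 0
L (Minnie): min(13, 18) = 13
M (Minnie): min(3, 11) = 3
J (Maxine): max(0, 13, 3) = 13
O (Minnie): min(13, 19) = 13
P (Minnie): min(1, 20, 7) = 1
N (Maxine): max(13, 1) = 13
I (Minnie): min(13, 13) = 13
S (Minnie): min(10, 17, 12) = 10
T (Minnie): min(20, 10) = 10
U (Minnie): min(16, 13) = 13
R (Maxine): max(10, 10, 13) = 13
W (Minnie): min(2, 20) = 2
V (Maxine): max(2, 16) = 16
Q (Minnie): min(13, 16) = 13
Root (Maxine): max(14, 13, 13) = 14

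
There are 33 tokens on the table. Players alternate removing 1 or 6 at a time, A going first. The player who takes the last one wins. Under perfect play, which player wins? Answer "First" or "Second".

First

Positions where the player to move wins (W) vs loses (L):
i:   0  1  2  3  4  5  6  7  8  9 10 11 12 13 14 15 16 17 18 19 20 21 22 23 24 25 26 27 28 29 30 31 32 33
     L  W  L  W  L  W  W  L  W  L  W  L  W  W  L  W  L  W  L  W  W  L  W  L  W  L  W  W  L  W  L  W  L  W
Position 33 is W, so the first player wins.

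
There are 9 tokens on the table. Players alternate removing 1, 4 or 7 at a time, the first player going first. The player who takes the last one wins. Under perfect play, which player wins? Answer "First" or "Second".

Positions where the player to move wins (W) vs loses (L):
i:   0  1  2  3  4  5  6  7  8  9
     L  W  L  W  W  L  W  W  L  W
Position 9 is W, so the first player wins.

First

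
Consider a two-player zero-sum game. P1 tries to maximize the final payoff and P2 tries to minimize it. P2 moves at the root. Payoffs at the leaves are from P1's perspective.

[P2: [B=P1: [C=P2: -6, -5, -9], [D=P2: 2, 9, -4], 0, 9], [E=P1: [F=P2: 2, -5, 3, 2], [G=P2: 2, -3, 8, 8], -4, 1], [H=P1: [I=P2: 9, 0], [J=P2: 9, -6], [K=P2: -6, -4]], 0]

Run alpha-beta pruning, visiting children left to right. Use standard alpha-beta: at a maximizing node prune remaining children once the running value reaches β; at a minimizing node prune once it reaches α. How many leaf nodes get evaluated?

24

C [α=-∞,β=+∞]: v=-9
D [α=-9,β=+∞]: v=-4
B [α=-∞,β=+∞]: v=9
F [α=-∞,β=9]: v=-5
G [α=-5,β=9]: v=-3
E [α=-∞,β=9]: v=1
I [α=-∞,β=1]: v=0
J [α=0,β=1]: v=-6
K [α=0,β=1]: v=-6 after child 1 ≤ α → α-cutoff, skip 1
H [α=-∞,β=1]: v=0
Root [α=-∞,β=+∞]: v=0
Leaves evaluated: 24 of 25.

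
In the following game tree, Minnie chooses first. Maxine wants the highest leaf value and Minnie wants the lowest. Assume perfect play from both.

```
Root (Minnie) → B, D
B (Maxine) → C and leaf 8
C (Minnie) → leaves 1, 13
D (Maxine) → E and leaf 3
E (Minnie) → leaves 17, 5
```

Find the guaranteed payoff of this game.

C (Minnie): min(1, 13) = 1
B (Maxine): max(1, 8) = 8
E (Minnie): min(17, 5) = 5
D (Maxine): max(5, 3) = 5
Root (Minnie): min(8, 5) = 5

5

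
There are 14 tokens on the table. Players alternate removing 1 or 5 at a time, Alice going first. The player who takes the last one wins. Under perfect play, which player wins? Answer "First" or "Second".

Second

W/L table (W = player to move can force a win):
i:   0  1  2  3  4  5  6  7  8  9 10 11 12 13 14
     L  W  L  W  L  W  L  W  L  W  L  W  L  W  L
Position 14 is L, so the second player wins.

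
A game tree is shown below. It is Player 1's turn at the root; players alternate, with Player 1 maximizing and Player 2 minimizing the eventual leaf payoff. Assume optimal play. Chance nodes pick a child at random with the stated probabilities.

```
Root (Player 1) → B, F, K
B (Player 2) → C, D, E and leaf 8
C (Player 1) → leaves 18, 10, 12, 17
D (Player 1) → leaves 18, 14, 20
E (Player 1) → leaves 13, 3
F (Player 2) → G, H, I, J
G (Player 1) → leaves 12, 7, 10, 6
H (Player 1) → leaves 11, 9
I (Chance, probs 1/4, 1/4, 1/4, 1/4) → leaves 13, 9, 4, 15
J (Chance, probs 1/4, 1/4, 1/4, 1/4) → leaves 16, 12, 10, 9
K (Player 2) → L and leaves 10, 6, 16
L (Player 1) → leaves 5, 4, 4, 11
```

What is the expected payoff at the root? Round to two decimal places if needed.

C (Player 1): max(18, 10, 12, 17) = 18
D (Player 1): max(18, 14, 20) = 20
E (Player 1): max(13, 3) = 13
B (Player 2): min(18, 20, 13, 8) = 8
G (Player 1): max(12, 7, 10, 6) = 12
H (Player 1): max(11, 9) = 11
I (Chance): 1/4·13 + 1/4·9 + 1/4·4 + 1/4·15 = 10.25
J (Chance): 1/4·16 + 1/4·12 + 1/4·10 + 1/4·9 = 11.75
F (Player 2): min(12, 11, 10.25, 11.75) = 10.25
L (Player 1): max(5, 4, 4, 11) = 11
K (Player 2): min(11, 10, 6, 16) = 6
Root (Player 1): max(8, 10.25, 6) = 10.25

10.25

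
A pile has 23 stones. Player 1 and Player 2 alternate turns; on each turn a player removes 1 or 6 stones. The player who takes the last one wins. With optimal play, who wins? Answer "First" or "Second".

Positions where the player to move wins (W) vs loses (L):
i:   0  1  2  3  4  5  6  7  8  9 10 11 12 13 14 15 16 17 18 19 20 21 22 23
     L  W  L  W  L  W  W  L  W  L  W  L  W  W  L  W  L  W  L  W  W  L  W  L
Position 23 is L, so the second player wins.

Second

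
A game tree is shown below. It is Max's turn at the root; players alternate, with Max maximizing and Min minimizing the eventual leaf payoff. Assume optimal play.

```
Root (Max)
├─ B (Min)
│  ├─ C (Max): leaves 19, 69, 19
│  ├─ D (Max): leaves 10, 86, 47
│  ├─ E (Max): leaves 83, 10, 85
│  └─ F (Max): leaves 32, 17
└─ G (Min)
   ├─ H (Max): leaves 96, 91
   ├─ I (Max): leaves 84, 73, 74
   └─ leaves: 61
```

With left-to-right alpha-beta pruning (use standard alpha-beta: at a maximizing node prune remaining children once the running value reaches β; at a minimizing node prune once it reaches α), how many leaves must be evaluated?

C [α=-∞,β=+∞]: v=69
D [α=-∞,β=69]: v=86 after child 2 ≥ β → β-cutoff, skip 1
E [α=-∞,β=69]: v=83 after child 1 ≥ β → β-cutoff, skip 2
F [α=-∞,β=69]: v=32
B [α=-∞,β=+∞]: v=32
H [α=32,β=+∞]: v=96
I [α=32,β=96]: v=84
G [α=32,β=+∞]: v=61
Root [α=-∞,β=+∞]: v=61
Leaves evaluated: 14 of 17.

14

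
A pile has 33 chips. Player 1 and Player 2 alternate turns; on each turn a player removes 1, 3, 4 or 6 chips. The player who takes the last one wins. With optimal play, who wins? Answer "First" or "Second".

First

Positions where the player to move wins (W) vs loses (L):
i:   0  1  2  3  4  5  6  7  8  9 10 11 12 13 14 15 16 17 18 19 20 21 22 23 24 25 26 27 28 29 30 31 32 33
     L  W  L  W  W  W  W  L  W  L  W  W  W  W  L  W  L  W  W  W  W  L  W  L  W  W  W  W  L  W  L  W  W  W
Position 33 is W, so the first player wins.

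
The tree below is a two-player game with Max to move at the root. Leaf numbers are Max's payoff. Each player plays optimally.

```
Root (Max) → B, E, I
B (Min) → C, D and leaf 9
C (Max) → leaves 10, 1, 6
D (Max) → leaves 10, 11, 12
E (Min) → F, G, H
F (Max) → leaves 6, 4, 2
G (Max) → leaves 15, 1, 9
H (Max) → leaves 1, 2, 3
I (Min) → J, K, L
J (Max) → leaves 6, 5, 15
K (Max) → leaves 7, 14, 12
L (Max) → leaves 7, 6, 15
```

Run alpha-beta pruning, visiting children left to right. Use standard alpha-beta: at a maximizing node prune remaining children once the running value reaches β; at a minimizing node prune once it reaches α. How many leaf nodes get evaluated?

17

C [α=-∞,β=+∞]: v=10
D [α=-∞,β=10]: v=10 after child 1 ≥ β → β-cutoff, skip 2
B [α=-∞,β=+∞]: v=9
F [α=9,β=+∞]: v=6
E [α=9,β=+∞]: v=6 after child 1 ≤ α → α-cutoff, skip 2
J [α=9,β=+∞]: v=15
K [α=9,β=15]: v=14
L [α=9,β=14]: v=15
I [α=9,β=+∞]: v=14
Root [α=-∞,β=+∞]: v=14
Leaves evaluated: 17 of 25.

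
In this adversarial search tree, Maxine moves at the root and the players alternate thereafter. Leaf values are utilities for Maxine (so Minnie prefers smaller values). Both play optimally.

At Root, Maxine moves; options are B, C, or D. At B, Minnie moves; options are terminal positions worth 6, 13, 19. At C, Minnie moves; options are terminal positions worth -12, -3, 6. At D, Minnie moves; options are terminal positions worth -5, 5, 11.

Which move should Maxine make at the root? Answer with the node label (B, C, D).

B (Minnie): min(6, 13, 19) = 6
C (Minnie): min(-12, -3, 6) = -12
D (Minnie): min(-5, 5, 11) = -5
Root (Maxine): max(6, -12, -5) = 6
Maxine picks the child with the highest value: B (value 6).

B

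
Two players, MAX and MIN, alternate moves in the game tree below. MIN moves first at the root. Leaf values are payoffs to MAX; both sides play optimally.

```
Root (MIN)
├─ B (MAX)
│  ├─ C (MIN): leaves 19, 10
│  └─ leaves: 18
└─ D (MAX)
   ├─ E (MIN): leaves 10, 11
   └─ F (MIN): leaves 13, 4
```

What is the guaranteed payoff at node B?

18

C: min(19, 10) = 10
B: max(10, 18) = 18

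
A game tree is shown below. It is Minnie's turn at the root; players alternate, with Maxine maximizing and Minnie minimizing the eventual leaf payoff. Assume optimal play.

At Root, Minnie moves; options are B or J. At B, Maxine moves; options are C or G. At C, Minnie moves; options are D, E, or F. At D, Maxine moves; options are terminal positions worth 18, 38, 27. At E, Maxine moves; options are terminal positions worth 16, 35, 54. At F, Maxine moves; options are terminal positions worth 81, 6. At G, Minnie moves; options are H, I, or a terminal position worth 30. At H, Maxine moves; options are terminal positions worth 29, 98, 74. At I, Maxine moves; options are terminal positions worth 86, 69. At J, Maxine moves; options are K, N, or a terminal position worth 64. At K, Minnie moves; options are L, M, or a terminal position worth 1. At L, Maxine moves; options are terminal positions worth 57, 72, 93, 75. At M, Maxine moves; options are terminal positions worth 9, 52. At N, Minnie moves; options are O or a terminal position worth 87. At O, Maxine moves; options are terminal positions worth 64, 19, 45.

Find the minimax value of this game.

38

D (Maxine): max(18, 38, 27) = 38
E (Maxine): max(16, 35, 54) = 54
F (Maxine): max(81, 6) = 81
C (Minnie): min(38, 54, 81) = 38
H (Maxine): max(29, 98, 74) = 98
I (Maxine): max(86, 69) = 86
G (Minnie): min(98, 86, 30) = 30
B (Maxine): max(38, 30) = 38
L (Maxine): max(57, 72, 93, 75) = 93
M (Maxine): max(9, 52) = 52
K (Minnie): min(93, 52, 1) = 1
O (Maxine): max(64, 19, 45) = 64
N (Minnie): min(64, 87) = 64
J (Maxine): max(1, 64, 64) = 64
Root (Minnie): min(38, 64) = 38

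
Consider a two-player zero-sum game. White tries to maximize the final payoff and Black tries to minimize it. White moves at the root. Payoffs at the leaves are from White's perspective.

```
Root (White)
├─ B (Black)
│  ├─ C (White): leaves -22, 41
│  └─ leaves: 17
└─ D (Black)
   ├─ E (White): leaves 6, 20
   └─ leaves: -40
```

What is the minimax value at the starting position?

17

C (White): max(-22, 41) = 41
B (Black): min(41, 17) = 17
E (White): max(6, 20) = 20
D (Black): min(20, -40) = -40
Root (White): max(17, -40) = 17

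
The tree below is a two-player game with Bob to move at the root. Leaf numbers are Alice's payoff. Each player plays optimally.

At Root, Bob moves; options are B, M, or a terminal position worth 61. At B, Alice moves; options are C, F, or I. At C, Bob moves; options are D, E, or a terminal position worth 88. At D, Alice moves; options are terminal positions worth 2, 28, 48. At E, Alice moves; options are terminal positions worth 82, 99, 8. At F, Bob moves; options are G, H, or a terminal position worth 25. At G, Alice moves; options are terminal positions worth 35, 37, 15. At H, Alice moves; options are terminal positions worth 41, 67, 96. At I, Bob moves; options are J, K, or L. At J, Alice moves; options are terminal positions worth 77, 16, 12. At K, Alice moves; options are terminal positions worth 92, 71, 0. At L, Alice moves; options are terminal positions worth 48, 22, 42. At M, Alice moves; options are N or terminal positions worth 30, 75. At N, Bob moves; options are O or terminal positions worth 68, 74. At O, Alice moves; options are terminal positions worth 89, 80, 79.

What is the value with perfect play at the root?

48

D (Alice): max(2, 28, 48) = 48
E (Alice): max(82, 99, 8) = 99
C (Bob): min(48, 99, 88) = 48
G (Alice): max(35, 37, 15) = 37
H (Alice): max(41, 67, 96) = 96
F (Bob): min(37, 96, 25) = 25
J (Alice): max(77, 16, 12) = 77
K (Alice): max(92, 71, 0) = 92
L (Alice): max(48, 22, 42) = 48
I (Bob): min(77, 92, 48) = 48
B (Alice): max(48, 25, 48) = 48
O (Alice): max(89, 80, 79) = 89
N (Bob): min(89, 68, 74) = 68
M (Alice): max(68, 30, 75) = 75
Root (Bob): min(48, 75, 61) = 48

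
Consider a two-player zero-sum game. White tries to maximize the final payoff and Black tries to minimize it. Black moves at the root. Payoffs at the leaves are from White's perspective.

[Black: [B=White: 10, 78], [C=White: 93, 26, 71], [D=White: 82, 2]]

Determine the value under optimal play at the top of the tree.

78

B (White): max(10, 78) = 78
C (White): max(93, 26, 71) = 93
D (White): max(82, 2) = 82
Root (Black): min(78, 93, 82) = 78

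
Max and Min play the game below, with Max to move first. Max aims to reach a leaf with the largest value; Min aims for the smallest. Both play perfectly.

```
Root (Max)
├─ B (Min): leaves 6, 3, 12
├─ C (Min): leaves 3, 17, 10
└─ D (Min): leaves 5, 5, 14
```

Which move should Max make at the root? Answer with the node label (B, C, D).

B (Min): min(6, 3, 12) = 3
C (Min): min(3, 17, 10) = 3
D (Min): min(5, 5, 14) = 5
Root (Max): max(3, 3, 5) = 5
Max picks the child with the highest value: D (value 5).

D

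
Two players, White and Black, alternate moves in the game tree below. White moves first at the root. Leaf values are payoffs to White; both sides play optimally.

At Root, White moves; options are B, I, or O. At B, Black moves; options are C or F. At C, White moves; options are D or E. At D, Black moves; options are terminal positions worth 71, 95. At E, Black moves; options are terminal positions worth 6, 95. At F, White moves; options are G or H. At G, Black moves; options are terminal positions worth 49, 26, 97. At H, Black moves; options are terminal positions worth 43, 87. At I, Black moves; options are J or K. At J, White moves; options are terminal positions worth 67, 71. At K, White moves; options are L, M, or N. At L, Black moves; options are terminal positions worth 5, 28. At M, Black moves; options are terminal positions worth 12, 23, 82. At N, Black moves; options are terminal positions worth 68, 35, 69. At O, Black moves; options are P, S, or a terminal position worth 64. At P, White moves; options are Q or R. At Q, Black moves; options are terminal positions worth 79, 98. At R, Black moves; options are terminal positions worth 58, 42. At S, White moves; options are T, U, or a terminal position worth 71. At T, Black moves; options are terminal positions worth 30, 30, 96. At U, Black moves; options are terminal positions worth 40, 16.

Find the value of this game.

64

D (Black): min(71, 95) = 71
E (Black): min(6, 95) = 6
C (White): max(71, 6) = 71
G (Black): min(49, 26, 97) = 26
H (Black): min(43, 87) = 43
F (White): max(26, 43) = 43
B (Black): min(71, 43) = 43
J (White): max(67, 71) = 71
L (Black): min(5, 28) = 5
M (Black): min(12, 23, 82) = 12
N (Black): min(68, 35, 69) = 35
K (White): max(5, 12, 35) = 35
I (Black): min(71, 35) = 35
Q (Black): min(79, 98) = 79
R (Black): min(58, 42) = 42
P (White): max(79, 42) = 79
T (Black): min(30, 30, 96) = 30
U (Black): min(40, 16) = 16
S (White): max(30, 16, 71) = 71
O (Black): min(79, 71, 64) = 64
Root (White): max(43, 35, 64) = 64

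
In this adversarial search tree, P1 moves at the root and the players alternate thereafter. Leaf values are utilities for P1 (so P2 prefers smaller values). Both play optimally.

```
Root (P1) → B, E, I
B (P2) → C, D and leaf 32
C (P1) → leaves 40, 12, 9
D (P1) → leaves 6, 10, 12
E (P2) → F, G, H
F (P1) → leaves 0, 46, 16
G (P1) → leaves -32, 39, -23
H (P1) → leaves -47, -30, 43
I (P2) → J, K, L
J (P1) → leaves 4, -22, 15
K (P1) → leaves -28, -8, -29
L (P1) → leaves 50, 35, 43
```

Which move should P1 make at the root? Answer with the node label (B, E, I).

C (P1): max(40, 12, 9) = 40
D (P1): max(6, 10, 12) = 12
B (P2): min(40, 12, 32) = 12
F (P1): max(0, 46, 16) = 46
G (P1): max(-32, 39, -23) = 39
H (P1): max(-47, -30, 43) = 43
E (P2): min(46, 39, 43) = 39
J (P1): max(4, -22, 15) = 15
K (P1): max(-28, -8, -29) = -8
L (P1): max(50, 35, 43) = 50
I (P2): min(15, -8, 50) = -8
Root (P1): max(12, 39, -8) = 39
P1 picks the child with the highest value: E (value 39).

E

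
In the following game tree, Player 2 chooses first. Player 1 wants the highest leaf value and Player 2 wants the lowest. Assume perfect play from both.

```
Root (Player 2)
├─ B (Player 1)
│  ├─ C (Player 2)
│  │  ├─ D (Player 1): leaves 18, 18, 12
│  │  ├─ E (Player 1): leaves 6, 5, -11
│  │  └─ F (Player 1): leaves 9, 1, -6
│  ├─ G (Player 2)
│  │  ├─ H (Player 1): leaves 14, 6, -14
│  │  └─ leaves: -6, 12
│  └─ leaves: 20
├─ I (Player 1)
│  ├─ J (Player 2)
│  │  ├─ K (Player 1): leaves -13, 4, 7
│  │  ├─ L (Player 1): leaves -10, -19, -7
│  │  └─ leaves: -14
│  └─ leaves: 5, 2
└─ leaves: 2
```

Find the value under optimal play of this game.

2

D (Player 1): max(18, 18, 12) = 18
E (Player 1): max(6, 5, -11) = 6
F (Player 1): max(9, 1, -6) = 9
C (Player 2): min(18, 6, 9) = 6
H (Player 1): max(14, 6, -14) = 14
G (Player 2): min(14, -6, 12) = -6
B (Player 1): max(6, -6, 20) = 20
K (Player 1): max(-13, 4, 7) = 7
L (Player 1): max(-10, -19, -7) = -7
J (Player 2): min(7, -7, -14) = -14
I (Player 1): max(-14, 5, 2) = 5
Root (Player 2): min(20, 5, 2) = 2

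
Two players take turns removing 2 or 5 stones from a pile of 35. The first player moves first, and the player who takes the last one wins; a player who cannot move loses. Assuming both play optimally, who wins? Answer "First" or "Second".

Positions where the player to move wins (W) vs loses (L):
i:   0  1  2  3  4  5  6  7  8  9 10 11 12 13 14 15 16 17 18 19 20 21 22 23 24 25 26 27 28 29 30 31 32 33 34 35
     L  L  W  W  L  W  W  L  L  W  W  L  W  W  L  L  W  W  L  W  W  L  L  W  W  L  W  W  L  L  W  W  L  W  W  L
Position 35 is L, so the second player wins.

Second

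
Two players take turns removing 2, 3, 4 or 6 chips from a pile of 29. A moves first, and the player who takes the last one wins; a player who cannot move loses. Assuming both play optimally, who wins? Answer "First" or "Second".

First

W/L table (W = player to move can force a win):
i:   0  1  2  3  4  5  6  7  8  9 10 11 12 13 14 15 16 17 18 19 20 21 22 23 24 25 26 27 28 29
     L  L  W  W  W  W  W  W  L  L  W  W  W  W  W  W  L  L  W  W  W  W  W  W  L  L  W  W  W  W
Position 29 is W, so the first player wins.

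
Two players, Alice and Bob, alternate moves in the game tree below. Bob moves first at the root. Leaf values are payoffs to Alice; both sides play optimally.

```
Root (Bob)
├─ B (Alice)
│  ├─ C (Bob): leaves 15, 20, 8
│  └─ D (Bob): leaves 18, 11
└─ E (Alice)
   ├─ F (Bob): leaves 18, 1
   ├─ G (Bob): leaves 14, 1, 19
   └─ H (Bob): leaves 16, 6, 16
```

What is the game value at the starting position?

C (Bob): min(15, 20, 8) = 8
D (Bob): min(18, 11) = 11
B (Alice): max(8, 11) = 11
F (Bob): min(18, 1) = 1
G (Bob): min(14, 1, 19) = 1
H (Bob): min(16, 6, 16) = 6
E (Alice): max(1, 1, 6) = 6
Root (Bob): min(11, 6) = 6

6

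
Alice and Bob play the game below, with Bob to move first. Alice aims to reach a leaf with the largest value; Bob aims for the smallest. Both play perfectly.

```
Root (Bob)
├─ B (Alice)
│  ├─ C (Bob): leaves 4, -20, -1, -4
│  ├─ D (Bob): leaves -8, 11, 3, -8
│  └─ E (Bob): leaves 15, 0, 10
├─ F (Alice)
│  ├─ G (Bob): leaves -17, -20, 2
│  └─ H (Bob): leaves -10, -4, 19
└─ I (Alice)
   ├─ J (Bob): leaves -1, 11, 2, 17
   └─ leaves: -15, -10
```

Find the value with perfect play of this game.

-10

C (Bob): min(4, -20, -1, -4) = -20
D (Bob): min(-8, 11, 3, -8) = -8
E (Bob): min(15, 0, 10) = 0
B (Alice): max(-20, -8, 0) = 0
G (Bob): min(-17, -20, 2) = -20
H (Bob): min(-10, -4, 19) = -10
F (Alice): max(-20, -10) = -10
J (Bob): min(-1, 11, 2, 17) = -1
I (Alice): max(-1, -15, -10) = -1
Root (Bob): min(0, -10, -1) = -10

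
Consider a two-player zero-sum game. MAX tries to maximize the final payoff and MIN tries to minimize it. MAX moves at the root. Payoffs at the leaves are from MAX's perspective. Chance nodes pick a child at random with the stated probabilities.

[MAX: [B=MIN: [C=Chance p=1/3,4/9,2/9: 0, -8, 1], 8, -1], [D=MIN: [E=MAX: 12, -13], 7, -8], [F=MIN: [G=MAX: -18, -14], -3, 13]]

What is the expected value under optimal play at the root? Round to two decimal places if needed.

C (Chance): 1/3·0 + 4/9·-8 + 2/9·1 = -3.33
B (MIN): min(-3.33, 8, -1) = -3.33
E (MAX): max(12, -13) = 12
D (MIN): min(12, 7, -8) = -8
G (MAX): max(-18, -14) = -14
F (MIN): min(-14, -3, 13) = -14
Root (MAX): max(-3.33, -8, -14) = -3.33

-3.33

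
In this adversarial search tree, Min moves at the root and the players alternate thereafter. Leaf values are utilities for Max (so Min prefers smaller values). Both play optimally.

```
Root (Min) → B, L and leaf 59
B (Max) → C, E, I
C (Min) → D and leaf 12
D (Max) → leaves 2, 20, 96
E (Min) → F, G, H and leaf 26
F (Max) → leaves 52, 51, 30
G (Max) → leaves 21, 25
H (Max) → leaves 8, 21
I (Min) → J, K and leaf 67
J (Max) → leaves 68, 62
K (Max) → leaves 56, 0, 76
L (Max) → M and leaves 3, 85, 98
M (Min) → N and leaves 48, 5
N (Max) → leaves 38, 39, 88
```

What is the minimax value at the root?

D (Max): max(2, 20, 96) = 96
C (Min): min(96, 12) = 12
F (Max): max(52, 51, 30) = 52
G (Max): max(21, 25) = 25
H (Max): max(8, 21) = 21
E (Min): min(52, 25, 21, 26) = 21
J (Max): max(68, 62) = 68
K (Max): max(56, 0, 76) = 76
I (Min): min(68, 76, 67) = 67
B (Max): max(12, 21, 67) = 67
N (Max): max(38, 39, 88) = 88
M (Min): min(88, 48, 5) = 5
L (Max): max(5, 3, 85, 98) = 98
Root (Min): min(67, 98, 59) = 59

59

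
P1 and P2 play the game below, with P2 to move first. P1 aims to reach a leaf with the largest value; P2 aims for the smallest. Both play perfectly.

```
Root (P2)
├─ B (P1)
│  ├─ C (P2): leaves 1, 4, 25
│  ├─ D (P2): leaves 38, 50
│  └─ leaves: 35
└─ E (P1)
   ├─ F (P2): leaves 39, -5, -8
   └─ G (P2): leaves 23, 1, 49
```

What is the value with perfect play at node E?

F: min(39, -5, -8) = -8
G: min(23, 1, 49) = 1
E: max(-8, 1) = 1

1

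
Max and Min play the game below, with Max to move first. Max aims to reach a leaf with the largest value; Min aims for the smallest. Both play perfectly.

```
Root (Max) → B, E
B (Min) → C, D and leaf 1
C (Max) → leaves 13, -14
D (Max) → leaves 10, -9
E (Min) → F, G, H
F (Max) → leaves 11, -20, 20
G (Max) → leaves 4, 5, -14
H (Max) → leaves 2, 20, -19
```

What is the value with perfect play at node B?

C: max(13, -14) = 13
D: max(10, -9) = 10
B: min(13, 10, 1) = 1

1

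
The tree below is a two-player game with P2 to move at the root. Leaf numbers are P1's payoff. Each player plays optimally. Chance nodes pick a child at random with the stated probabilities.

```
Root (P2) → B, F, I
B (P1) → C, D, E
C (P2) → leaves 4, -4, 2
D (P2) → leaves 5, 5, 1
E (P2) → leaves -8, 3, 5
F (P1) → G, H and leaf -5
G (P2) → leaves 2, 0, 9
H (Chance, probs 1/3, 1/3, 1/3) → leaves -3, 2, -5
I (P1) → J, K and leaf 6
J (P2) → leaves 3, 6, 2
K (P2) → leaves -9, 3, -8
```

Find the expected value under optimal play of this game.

0

C (P2): min(4, -4, 2) = -4
D (P2): min(5, 5, 1) = 1
E (P2): min(-8, 3, 5) = -8
B (P1): max(-4, 1, -8) = 1
G (P2): min(2, 0, 9) = 0
H (Chance): 1/3·-3 + 1/3·2 + 1/3·-5 = -2
F (P1): max(0, -2, -5) = 0
J (P2): min(3, 6, 2) = 2
K (P2): min(-9, 3, -8) = -9
I (P1): max(2, -9, 6) = 6
Root (P2): min(1, 0, 6) = 0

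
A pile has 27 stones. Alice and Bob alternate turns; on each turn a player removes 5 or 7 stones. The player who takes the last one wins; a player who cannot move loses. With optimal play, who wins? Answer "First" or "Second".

i:   0  1  2  3  4  5  6  7  8  9 10 11 12 13 14 15 16 17 18 19 20 21 22 23 24 25 26 27
     L  L  L  L  L  W  W  W  W  W  W  W  L  L  L  L  L  W  W  W  W  W  W  W  L  L  L  L
Position 27 is L, so the second player wins.

Second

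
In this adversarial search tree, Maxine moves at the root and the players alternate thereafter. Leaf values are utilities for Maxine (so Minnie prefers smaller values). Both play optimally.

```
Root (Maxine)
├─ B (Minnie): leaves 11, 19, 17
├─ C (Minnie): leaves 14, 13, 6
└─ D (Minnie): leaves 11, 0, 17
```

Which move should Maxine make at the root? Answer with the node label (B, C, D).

B

B (Minnie): min(11, 19, 17) = 11
C (Minnie): min(14, 13, 6) = 6
D (Minnie): min(11, 0, 17) = 0
Root (Maxine): max(11, 6, 0) = 11
Maxine picks the child with the highest value: B (value 11).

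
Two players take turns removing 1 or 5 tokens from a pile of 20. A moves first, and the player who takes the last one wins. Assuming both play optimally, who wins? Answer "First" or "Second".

Second

Compute winning (W) and losing (L) positions by backward induction:
i:   0  1  2  3  4  5  6  7  8  9 10 11 12 13 14 15 16 17 18 19 20
     L  W  L  W  L  W  L  W  L  W  L  W  L  W  L  W  L  W  L  W  L
Position 20 is L, so the second player wins.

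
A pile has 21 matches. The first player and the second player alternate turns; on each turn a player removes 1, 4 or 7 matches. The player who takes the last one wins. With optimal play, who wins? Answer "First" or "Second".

Positions where the player to move wins (W) vs loses (L):
i:   0  1  2  3  4  5  6  7  8  9 10 11 12 13 14 15 16 17 18 19 20 21
     L  W  L  W  W  L  W  W  L  W  L  W  W  L  W  W  L  W  L  W  W  L
Position 21 is L, so the second player wins.

Second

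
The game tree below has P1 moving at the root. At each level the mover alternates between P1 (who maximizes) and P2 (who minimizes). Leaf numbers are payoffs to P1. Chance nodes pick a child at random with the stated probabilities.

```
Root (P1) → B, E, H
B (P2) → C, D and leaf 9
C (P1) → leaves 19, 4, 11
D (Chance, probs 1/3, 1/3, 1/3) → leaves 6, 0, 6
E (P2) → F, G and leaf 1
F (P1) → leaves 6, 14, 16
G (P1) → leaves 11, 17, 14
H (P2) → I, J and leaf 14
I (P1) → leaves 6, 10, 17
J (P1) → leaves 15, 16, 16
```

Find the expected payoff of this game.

14

C (P1): max(19, 4, 11) = 19
D (Chance): 1/3·6 + 1/3·0 + 1/3·6 = 4
B (P2): min(19, 4, 9) = 4
F (P1): max(6, 14, 16) = 16
G (P1): max(11, 17, 14) = 17
E (P2): min(16, 17, 1) = 1
I (P1): max(6, 10, 17) = 17
J (P1): max(15, 16, 16) = 16
H (P2): min(17, 16, 14) = 14
Root (P1): max(4, 1, 14) = 14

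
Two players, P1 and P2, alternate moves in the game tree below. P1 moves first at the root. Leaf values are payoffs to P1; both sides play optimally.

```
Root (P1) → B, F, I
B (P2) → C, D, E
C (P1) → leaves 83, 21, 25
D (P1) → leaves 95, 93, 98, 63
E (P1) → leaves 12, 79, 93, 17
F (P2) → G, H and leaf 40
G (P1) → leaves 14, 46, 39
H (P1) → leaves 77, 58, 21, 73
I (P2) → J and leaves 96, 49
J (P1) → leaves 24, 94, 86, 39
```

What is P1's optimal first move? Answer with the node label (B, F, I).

C (P1): max(83, 21, 25) = 83
D (P1): max(95, 93, 98, 63) = 98
E (P1): max(12, 79, 93, 17) = 93
B (P2): min(83, 98, 93) = 83
G (P1): max(14, 46, 39) = 46
H (P1): max(77, 58, 21, 73) = 77
F (P2): min(46, 77, 40) = 40
J (P1): max(24, 94, 86, 39) = 94
I (P2): min(94, 96, 49) = 49
Root (P1): max(83, 40, 49) = 83
P1 picks the child with the highest value: B (value 83).

B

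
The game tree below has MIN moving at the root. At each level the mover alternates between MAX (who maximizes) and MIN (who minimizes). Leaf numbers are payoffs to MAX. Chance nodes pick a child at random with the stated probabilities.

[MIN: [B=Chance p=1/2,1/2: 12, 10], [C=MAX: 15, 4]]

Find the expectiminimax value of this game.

B (Chance): 1/2·12 + 1/2·10 = 11
C (MAX): max(15, 4) = 15
Root (MIN): min(11, 15) = 11

11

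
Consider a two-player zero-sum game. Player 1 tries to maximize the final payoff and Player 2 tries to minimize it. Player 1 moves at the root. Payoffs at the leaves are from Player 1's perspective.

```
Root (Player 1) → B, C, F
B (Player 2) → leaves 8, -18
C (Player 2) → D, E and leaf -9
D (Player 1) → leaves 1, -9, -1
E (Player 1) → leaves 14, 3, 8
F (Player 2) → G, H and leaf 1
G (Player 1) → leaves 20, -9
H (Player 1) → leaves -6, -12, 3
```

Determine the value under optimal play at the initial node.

B (Player 2): min(8, -18) = -18
D (Player 1): max(1, -9, -1) = 1
E (Player 1): max(14, 3, 8) = 14
C (Player 2): min(1, 14, -9) = -9
G (Player 1): max(20, -9) = 20
H (Player 1): max(-6, -12, 3) = 3
F (Player 2): min(20, 3, 1) = 1
Root (Player 1): max(-18, -9, 1) = 1

1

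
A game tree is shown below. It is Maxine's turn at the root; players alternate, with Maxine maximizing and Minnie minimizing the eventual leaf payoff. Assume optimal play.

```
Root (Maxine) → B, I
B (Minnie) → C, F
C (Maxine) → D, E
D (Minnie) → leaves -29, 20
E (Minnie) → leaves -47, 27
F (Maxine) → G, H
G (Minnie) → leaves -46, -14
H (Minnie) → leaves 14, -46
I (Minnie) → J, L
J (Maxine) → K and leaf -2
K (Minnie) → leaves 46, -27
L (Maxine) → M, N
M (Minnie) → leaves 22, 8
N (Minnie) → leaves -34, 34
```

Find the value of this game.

-2

D (Minnie): min(-29, 20) = -29
E (Minnie): min(-47, 27) = -47
C (Maxine): max(-29, -47) = -29
G (Minnie): min(-46, -14) = -46
H (Minnie): min(14, -46) = -46
F (Maxine): max(-46, -46) = -46
B (Minnie): min(-29, -46) = -46
K (Minnie): min(46, -27) = -27
J (Maxine): max(-27, -2) = -2
M (Minnie): min(22, 8) = 8
N (Minnie): min(-34, 34) = -34
L (Maxine): max(8, -34) = 8
I (Minnie): min(-2, 8) = -2
Root (Maxine): max(-46, -2) = -2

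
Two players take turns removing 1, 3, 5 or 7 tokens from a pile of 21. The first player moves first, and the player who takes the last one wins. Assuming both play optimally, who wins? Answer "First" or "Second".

First

i:   0  1  2  3  4  5  6  7  8  9 10 11 12 13 14 15 16 17 18 19 20 21
     L  W  L  W  L  W  L  W  L  W  L  W  L  W  L  W  L  W  L  W  L  W
Position 21 is W, so the first player wins.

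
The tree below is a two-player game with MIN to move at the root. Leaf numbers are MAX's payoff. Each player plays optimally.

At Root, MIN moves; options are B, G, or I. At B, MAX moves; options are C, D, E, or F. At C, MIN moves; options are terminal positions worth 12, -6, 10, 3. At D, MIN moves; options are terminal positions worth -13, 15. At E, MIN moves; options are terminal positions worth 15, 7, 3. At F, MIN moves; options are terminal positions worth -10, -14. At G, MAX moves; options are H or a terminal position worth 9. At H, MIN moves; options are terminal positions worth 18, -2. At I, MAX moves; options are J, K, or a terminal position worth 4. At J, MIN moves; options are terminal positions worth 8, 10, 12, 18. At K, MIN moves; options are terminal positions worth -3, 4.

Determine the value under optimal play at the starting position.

3

C (MIN): min(12, -6, 10, 3) = -6
D (MIN): min(-13, 15) = -13
E (MIN): min(15, 7, 3) = 3
F (MIN): min(-10, -14) = -14
B (MAX): max(-6, -13, 3, -14) = 3
H (MIN): min(18, -2) = -2
G (MAX): max(-2, 9) = 9
J (MIN): min(8, 10, 12, 18) = 8
K (MIN): min(-3, 4) = -3
I (MAX): max(8, -3, 4) = 8
Root (MIN): min(3, 9, 8) = 3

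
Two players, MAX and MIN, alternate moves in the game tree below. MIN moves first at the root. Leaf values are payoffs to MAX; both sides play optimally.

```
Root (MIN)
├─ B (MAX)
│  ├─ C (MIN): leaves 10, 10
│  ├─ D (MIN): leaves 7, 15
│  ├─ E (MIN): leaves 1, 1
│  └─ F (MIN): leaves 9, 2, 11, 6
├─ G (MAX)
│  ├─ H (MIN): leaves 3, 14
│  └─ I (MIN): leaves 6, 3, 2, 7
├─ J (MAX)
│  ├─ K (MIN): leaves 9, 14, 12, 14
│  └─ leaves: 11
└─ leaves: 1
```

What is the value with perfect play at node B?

10

C: min(10, 10) = 10
D: min(7, 15) = 7
E: min(1, 1) = 1
F: min(9, 2, 11, 6) = 2
B: max(10, 7, 1, 2) = 10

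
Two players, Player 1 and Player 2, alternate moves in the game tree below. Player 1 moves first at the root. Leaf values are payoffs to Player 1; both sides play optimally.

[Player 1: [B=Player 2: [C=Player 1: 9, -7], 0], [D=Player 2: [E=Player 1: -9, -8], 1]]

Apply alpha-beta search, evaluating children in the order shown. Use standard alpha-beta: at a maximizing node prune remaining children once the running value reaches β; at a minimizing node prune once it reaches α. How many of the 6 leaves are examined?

C [α=-∞,β=+∞]: v=9
B [α=-∞,β=+∞]: v=0
E [α=0,β=+∞]: v=-8
D [α=0,β=+∞]: v=-8 after child 1 ≤ α → α-cutoff, skip 1
Root [α=-∞,β=+∞]: v=0
Leaves evaluated: 5 of 6.

5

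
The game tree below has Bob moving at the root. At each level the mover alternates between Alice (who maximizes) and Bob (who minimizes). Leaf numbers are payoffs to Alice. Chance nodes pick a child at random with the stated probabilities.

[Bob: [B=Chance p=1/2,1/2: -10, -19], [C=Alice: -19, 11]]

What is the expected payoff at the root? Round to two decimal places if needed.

B (Chance): 1/2·-10 + 1/2·-19 = -14.5
C (Alice): max(-19, 11) = 11
Root (Bob): min(-14.5, 11) = -14.5

-14.5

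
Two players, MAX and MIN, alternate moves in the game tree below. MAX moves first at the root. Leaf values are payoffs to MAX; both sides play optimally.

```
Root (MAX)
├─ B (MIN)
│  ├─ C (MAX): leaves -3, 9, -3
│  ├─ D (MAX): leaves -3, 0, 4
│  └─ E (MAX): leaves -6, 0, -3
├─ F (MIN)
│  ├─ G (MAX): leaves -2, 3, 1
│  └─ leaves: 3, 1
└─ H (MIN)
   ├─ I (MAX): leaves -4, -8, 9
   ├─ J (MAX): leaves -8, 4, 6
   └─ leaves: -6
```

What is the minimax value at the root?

1

C (MAX): max(-3, 9, -3) = 9
D (MAX): max(-3, 0, 4) = 4
E (MAX): max(-6, 0, -3) = 0
B (MIN): min(9, 4, 0) = 0
G (MAX): max(-2, 3, 1) = 3
F (MIN): min(3, 3, 1) = 1
I (MAX): max(-4, -8, 9) = 9
J (MAX): max(-8, 4, 6) = 6
H (MIN): min(9, 6, -6) = -6
Root (MAX): max(0, 1, -6) = 1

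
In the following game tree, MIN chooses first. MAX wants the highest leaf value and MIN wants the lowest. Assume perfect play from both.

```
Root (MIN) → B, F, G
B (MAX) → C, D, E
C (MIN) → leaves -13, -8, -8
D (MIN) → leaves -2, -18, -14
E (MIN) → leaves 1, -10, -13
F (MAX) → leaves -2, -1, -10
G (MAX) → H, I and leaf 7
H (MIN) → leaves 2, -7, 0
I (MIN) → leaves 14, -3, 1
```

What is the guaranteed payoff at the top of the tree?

-13

C (MIN): min(-13, -8, -8) = -13
D (MIN): min(-2, -18, -14) = -18
E (MIN): min(1, -10, -13) = -13
B (MAX): max(-13, -18, -13) = -13
F (MAX): max(-2, -1, -10) = -1
H (MIN): min(2, -7, 0) = -7
I (MIN): min(14, -3, 1) = -3
G (MAX): max(-7, -3, 7) = 7
Root (MIN): min(-13, -1, 7) = -13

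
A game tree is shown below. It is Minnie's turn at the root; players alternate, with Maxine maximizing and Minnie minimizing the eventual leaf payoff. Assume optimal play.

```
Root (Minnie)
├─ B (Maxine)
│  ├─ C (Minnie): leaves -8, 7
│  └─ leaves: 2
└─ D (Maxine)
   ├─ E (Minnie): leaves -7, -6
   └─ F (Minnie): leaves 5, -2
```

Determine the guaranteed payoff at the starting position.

C (Minnie): min(-8, 7) = -8
B (Maxine): max(-8, 2) = 2
E (Minnie): min(-7, -6) = -7
F (Minnie): min(5, -2) = -2
D (Maxine): max(-7, -2) = -2
Root (Minnie): min(2, -2) = -2

-2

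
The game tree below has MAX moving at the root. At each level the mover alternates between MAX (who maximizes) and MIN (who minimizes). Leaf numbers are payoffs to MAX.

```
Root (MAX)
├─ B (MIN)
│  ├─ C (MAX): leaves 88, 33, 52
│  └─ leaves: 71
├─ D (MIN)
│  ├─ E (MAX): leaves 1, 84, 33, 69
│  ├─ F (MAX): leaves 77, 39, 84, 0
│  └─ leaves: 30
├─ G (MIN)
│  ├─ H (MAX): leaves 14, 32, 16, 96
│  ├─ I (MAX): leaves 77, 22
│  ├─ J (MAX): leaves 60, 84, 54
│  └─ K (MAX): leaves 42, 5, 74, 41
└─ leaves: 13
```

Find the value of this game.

74

C (MAX): max(88, 33, 52) = 88
B (MIN): min(88, 71) = 71
E (MAX): max(1, 84, 33, 69) = 84
F (MAX): max(77, 39, 84, 0) = 84
D (MIN): min(84, 84, 30) = 30
H (MAX): max(14, 32, 16, 96) = 96
I (MAX): max(77, 22) = 77
J (MAX): max(60, 84, 54) = 84
K (MAX): max(42, 5, 74, 41) = 74
G (MIN): min(96, 77, 84, 74) = 74
Root (MAX): max(71, 30, 74, 13) = 74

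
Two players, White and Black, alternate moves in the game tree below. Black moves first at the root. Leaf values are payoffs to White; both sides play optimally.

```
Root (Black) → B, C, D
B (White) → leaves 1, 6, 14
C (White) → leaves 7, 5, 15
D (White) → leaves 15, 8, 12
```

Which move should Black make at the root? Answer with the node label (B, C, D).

B

B (White): max(1, 6, 14) = 14
C (White): max(7, 5, 15) = 15
D (White): max(15, 8, 12) = 15
Root (Black): min(14, 15, 15) = 14
Black picks the child with the lowest value: B (value 14).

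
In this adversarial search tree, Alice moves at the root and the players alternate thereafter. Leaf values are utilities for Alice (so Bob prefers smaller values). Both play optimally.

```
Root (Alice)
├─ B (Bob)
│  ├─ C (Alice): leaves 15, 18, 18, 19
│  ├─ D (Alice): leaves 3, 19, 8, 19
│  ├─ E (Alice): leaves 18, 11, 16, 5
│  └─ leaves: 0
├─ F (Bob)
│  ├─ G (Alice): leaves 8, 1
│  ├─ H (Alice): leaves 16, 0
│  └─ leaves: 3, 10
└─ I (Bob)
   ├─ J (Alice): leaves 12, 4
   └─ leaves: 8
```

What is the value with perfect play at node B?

C: max(15, 18, 18, 19) = 19
D: max(3, 19, 8, 19) = 19
E: max(18, 11, 16, 5) = 18
B: min(19, 19, 18, 0) = 0

0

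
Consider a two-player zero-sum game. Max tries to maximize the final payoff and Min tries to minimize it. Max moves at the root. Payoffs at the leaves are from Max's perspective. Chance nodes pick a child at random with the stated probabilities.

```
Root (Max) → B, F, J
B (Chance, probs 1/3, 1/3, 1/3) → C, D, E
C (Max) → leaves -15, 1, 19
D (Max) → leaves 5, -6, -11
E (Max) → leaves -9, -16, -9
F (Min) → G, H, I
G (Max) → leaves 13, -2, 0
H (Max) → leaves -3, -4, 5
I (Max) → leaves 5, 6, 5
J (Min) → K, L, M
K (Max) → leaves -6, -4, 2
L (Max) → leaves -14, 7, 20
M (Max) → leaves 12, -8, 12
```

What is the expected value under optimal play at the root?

C (Max): max(-15, 1, 19) = 19
D (Max): max(5, -6, -11) = 5
E (Max): max(-9, -16, -9) = -9
B (Chance): 1/3·19 + 1/3·5 + 1/3·-9 = 5
G (Max): max(13, -2, 0) = 13
H (Max): max(-3, -4, 5) = 5
I (Max): max(5, 6, 5) = 6
F (Min): min(13, 5, 6) = 5
K (Max): max(-6, -4, 2) = 2
L (Max): max(-14, 7, 20) = 20
M (Max): max(12, -8, 12) = 12
J (Min): min(2, 20, 12) = 2
Root (Max): max(5, 5, 2) = 5

5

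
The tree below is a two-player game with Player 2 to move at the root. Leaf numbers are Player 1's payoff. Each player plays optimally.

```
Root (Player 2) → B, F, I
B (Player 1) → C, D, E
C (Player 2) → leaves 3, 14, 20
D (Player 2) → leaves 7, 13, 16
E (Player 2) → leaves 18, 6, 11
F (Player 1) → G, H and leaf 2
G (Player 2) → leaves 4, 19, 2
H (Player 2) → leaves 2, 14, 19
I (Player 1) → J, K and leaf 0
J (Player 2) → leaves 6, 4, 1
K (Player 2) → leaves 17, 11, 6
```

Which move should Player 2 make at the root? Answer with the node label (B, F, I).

F

C (Player 2): min(3, 14, 20) = 3
D (Player 2): min(7, 13, 16) = 7
E (Player 2): min(18, 6, 11) = 6
B (Player 1): max(3, 7, 6) = 7
G (Player 2): min(4, 19, 2) = 2
H (Player 2): min(2, 14, 19) = 2
F (Player 1): max(2, 2, 2) = 2
J (Player 2): min(6, 4, 1) = 1
K (Player 2): min(17, 11, 6) = 6
I (Player 1): max(1, 6, 0) = 6
Root (Player 2): min(7, 2, 6) = 2
Player 2 picks the child with the lowest value: F (value 2).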